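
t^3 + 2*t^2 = t^2*(t + 2)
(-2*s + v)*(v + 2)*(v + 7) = -2*s*v^2 - 18*s*v - 28*s + v^3 + 9*v^2 + 14*v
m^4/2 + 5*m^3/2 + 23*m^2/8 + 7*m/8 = m*(m/2 + 1/4)*(m + 1)*(m + 7/2)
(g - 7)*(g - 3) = g^2 - 10*g + 21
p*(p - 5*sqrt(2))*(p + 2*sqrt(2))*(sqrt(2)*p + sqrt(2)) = sqrt(2)*p^4 - 6*p^3 + sqrt(2)*p^3 - 20*sqrt(2)*p^2 - 6*p^2 - 20*sqrt(2)*p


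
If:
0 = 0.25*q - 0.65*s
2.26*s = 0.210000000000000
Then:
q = 0.24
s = 0.09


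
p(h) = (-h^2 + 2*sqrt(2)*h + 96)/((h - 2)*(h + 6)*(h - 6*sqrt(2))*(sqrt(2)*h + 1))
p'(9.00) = -0.14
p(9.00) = 0.05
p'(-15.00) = 0.00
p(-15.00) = 0.00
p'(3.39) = 0.22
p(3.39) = -0.24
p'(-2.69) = -0.10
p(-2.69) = -0.17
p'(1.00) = 0.32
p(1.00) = 0.77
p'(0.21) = -0.44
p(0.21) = 0.81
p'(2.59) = 1.37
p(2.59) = -0.69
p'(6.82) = 0.00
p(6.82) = -0.06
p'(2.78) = 0.77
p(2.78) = -0.50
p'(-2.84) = -0.08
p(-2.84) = -0.15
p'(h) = (-2*h + 2*sqrt(2))/((h - 2)*(h + 6)*(h - 6*sqrt(2))*(sqrt(2)*h + 1)) - sqrt(2)*(-h^2 + 2*sqrt(2)*h + 96)/((h - 2)*(h + 6)*(h - 6*sqrt(2))*(sqrt(2)*h + 1)^2) - (-h^2 + 2*sqrt(2)*h + 96)/((h - 2)*(h + 6)*(h - 6*sqrt(2))^2*(sqrt(2)*h + 1)) - (-h^2 + 2*sqrt(2)*h + 96)/((h - 2)*(h + 6)^2*(h - 6*sqrt(2))*(sqrt(2)*h + 1)) - (-h^2 + 2*sqrt(2)*h + 96)/((h - 2)^2*(h + 6)*(h - 6*sqrt(2))*(sqrt(2)*h + 1)) = (2*sqrt(2)*h^5 - 23*h^4 + 4*sqrt(2)*h^4 - 340*sqrt(2)*h^3 - 32*h^3 - 1040*sqrt(2)*h^2 + 3108*h^2 + 3312*sqrt(2)*h + 8448*h - 12384 + 2304*sqrt(2))/(2*h^8 - 22*sqrt(2)*h^7 + 16*h^7 - 176*sqrt(2)*h^6 + 81*h^6 + 308*sqrt(2)*h^5 + 584*h^5 - 416*h^4 + 3168*sqrt(2)*h^4 - 8736*h^3 - 4224*sqrt(2)*h^3 - 12672*sqrt(2)*h^2 + 13392*h^2 - 6912*h + 19008*sqrt(2)*h + 10368)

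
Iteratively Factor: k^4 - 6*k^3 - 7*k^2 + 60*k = (k + 3)*(k^3 - 9*k^2 + 20*k) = k*(k + 3)*(k^2 - 9*k + 20) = k*(k - 5)*(k + 3)*(k - 4)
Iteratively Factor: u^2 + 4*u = (u + 4)*(u)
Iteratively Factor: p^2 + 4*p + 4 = (p + 2)*(p + 2)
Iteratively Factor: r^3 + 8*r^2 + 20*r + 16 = (r + 2)*(r^2 + 6*r + 8) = (r + 2)*(r + 4)*(r + 2)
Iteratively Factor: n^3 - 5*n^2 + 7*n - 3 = (n - 1)*(n^2 - 4*n + 3) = (n - 1)^2*(n - 3)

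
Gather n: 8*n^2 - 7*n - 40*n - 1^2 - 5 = 8*n^2 - 47*n - 6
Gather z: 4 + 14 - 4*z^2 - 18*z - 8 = -4*z^2 - 18*z + 10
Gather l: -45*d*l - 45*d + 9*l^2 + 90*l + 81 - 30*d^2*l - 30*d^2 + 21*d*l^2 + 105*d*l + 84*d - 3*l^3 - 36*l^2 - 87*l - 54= -30*d^2 + 39*d - 3*l^3 + l^2*(21*d - 27) + l*(-30*d^2 + 60*d + 3) + 27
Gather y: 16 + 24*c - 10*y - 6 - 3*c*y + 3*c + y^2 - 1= 27*c + y^2 + y*(-3*c - 10) + 9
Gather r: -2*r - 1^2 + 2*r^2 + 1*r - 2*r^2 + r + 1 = 0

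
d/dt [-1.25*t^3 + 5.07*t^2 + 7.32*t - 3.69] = -3.75*t^2 + 10.14*t + 7.32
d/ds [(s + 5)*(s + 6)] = 2*s + 11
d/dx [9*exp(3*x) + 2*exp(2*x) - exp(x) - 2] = (27*exp(2*x) + 4*exp(x) - 1)*exp(x)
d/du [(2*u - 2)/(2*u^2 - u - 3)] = 2*(2*u^2 - u - (u - 1)*(4*u - 1) - 3)/(-2*u^2 + u + 3)^2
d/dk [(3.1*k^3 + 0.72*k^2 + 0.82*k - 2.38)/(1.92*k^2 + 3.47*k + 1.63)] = (5.952*k^4 + 21.514*k^3 + 16.083*k^2 + 11.4864*k + 9.5952)/(3.6864*k^4 + 13.3248*k^3 + 18.3001*k^2 + 11.3122*k + 2.6569)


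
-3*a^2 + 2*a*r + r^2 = (-a + r)*(3*a + r)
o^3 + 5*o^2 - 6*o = o*(o - 1)*(o + 6)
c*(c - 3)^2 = c^3 - 6*c^2 + 9*c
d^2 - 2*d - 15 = (d - 5)*(d + 3)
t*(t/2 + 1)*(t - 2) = t^3/2 - 2*t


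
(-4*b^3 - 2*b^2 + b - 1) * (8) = -32*b^3 - 16*b^2 + 8*b - 8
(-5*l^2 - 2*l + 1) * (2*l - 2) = -10*l^3 + 6*l^2 + 6*l - 2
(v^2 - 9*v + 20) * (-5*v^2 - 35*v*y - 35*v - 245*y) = -5*v^4 - 35*v^3*y + 10*v^3 + 70*v^2*y + 215*v^2 + 1505*v*y - 700*v - 4900*y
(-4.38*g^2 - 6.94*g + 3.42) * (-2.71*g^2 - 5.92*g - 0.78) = 11.8698*g^4 + 44.737*g^3 + 35.233*g^2 - 14.8332*g - 2.6676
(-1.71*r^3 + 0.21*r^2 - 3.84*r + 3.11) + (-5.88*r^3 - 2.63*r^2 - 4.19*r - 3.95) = -7.59*r^3 - 2.42*r^2 - 8.03*r - 0.84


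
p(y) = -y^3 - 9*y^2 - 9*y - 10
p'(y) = -3*y^2 - 18*y - 9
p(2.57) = -109.55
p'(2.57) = -75.07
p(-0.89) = -8.41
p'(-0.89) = 4.64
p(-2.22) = -23.43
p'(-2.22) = 16.17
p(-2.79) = -33.23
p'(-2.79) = 17.87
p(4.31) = -296.04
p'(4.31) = -142.31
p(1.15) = -33.77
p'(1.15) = -33.67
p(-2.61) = -30.04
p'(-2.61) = 17.54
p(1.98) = -70.87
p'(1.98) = -56.40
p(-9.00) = 71.00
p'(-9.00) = -90.00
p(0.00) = -10.00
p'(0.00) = -9.00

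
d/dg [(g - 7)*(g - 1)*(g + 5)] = 3*g^2 - 6*g - 33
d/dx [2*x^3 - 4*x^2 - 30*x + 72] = 6*x^2 - 8*x - 30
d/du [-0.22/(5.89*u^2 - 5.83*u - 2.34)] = (2.5916*u - 1.2826)/(-5.89*u^2 + 5.83*u + 2.34)^2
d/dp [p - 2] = 1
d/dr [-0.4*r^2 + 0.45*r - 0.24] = 0.45 - 0.8*r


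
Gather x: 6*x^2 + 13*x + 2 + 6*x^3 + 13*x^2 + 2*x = 6*x^3 + 19*x^2 + 15*x + 2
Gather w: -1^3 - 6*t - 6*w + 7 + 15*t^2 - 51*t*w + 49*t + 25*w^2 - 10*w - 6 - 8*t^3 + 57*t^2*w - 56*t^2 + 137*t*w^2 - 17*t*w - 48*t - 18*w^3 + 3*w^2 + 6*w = -8*t^3 - 41*t^2 - 5*t - 18*w^3 + w^2*(137*t + 28) + w*(57*t^2 - 68*t - 10)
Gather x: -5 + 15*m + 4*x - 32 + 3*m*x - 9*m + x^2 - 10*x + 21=6*m + x^2 + x*(3*m - 6) - 16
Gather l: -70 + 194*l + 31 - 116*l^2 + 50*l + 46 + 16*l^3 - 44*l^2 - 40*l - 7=16*l^3 - 160*l^2 + 204*l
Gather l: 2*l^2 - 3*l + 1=2*l^2 - 3*l + 1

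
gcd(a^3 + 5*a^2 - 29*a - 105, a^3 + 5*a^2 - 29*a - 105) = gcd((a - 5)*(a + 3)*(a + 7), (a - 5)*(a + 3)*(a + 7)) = a^3 + 5*a^2 - 29*a - 105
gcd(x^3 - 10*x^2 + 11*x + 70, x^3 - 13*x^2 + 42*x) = x - 7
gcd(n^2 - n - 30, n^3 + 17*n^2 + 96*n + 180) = n + 5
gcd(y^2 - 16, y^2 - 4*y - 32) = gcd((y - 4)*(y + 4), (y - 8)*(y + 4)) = y + 4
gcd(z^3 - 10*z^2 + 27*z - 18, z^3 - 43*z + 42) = z^2 - 7*z + 6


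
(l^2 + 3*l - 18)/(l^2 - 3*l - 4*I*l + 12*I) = (l + 6)/(l - 4*I)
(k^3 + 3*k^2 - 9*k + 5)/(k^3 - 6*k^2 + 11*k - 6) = (k^2 + 4*k - 5)/(k^2 - 5*k + 6)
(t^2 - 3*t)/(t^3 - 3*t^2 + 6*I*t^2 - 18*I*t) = 1/(t + 6*I)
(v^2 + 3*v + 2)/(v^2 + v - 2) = (v + 1)/(v - 1)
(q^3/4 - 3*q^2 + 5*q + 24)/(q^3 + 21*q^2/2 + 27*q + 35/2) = (q^3 - 12*q^2 + 20*q + 96)/(2*(2*q^3 + 21*q^2 + 54*q + 35))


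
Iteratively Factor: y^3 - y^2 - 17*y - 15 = (y + 3)*(y^2 - 4*y - 5) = (y + 1)*(y + 3)*(y - 5)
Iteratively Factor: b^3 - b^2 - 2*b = (b)*(b^2 - b - 2) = b*(b + 1)*(b - 2)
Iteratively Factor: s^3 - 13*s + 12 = (s + 4)*(s^2 - 4*s + 3) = (s - 1)*(s + 4)*(s - 3)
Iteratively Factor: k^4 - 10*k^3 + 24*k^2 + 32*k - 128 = (k - 4)*(k^3 - 6*k^2 + 32) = (k - 4)*(k + 2)*(k^2 - 8*k + 16) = (k - 4)^2*(k + 2)*(k - 4)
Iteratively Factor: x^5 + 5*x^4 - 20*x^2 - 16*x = (x + 4)*(x^4 + x^3 - 4*x^2 - 4*x) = (x - 2)*(x + 4)*(x^3 + 3*x^2 + 2*x) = (x - 2)*(x + 2)*(x + 4)*(x^2 + x) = (x - 2)*(x + 1)*(x + 2)*(x + 4)*(x)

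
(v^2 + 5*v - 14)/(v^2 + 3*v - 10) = (v + 7)/(v + 5)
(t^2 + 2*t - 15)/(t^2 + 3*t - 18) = (t + 5)/(t + 6)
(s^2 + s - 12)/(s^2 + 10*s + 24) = (s - 3)/(s + 6)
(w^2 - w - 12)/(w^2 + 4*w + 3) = (w - 4)/(w + 1)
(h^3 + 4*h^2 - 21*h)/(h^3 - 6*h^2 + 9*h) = (h + 7)/(h - 3)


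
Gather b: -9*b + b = -8*b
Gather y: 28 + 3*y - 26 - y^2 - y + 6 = -y^2 + 2*y + 8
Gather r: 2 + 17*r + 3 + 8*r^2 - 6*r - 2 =8*r^2 + 11*r + 3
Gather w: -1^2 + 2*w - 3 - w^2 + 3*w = -w^2 + 5*w - 4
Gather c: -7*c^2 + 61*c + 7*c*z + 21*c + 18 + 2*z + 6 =-7*c^2 + c*(7*z + 82) + 2*z + 24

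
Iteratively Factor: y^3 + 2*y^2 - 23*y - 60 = (y + 3)*(y^2 - y - 20) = (y - 5)*(y + 3)*(y + 4)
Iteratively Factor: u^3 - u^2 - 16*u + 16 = (u - 1)*(u^2 - 16) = (u - 1)*(u + 4)*(u - 4)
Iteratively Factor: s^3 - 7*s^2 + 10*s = (s - 2)*(s^2 - 5*s) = (s - 5)*(s - 2)*(s)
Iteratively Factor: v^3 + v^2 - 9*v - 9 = (v - 3)*(v^2 + 4*v + 3) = (v - 3)*(v + 1)*(v + 3)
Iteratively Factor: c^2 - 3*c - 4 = (c - 4)*(c + 1)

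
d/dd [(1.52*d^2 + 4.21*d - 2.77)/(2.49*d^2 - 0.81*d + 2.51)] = (-11.7141*d^2 + 21.425*d + 8.3234)/(6.2001*d^4 - 4.0338*d^3 + 13.1559*d^2 - 4.0662*d + 6.3001)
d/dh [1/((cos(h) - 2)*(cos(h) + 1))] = (-sin(h) + sin(2*h))/((cos(h) - 2)^2*(cos(h) + 1)^2)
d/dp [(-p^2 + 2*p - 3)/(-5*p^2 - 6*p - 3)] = 8*(2*p^2 - 3*p - 3)/(25*p^4 + 60*p^3 + 66*p^2 + 36*p + 9)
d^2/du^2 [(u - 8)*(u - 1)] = 2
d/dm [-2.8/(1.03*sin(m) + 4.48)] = 2.884*cos(m)/(1.03*sin(m) + 4.48)^2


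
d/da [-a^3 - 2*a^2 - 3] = a*(-3*a - 4)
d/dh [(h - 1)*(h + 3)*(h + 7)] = 3*h^2 + 18*h + 11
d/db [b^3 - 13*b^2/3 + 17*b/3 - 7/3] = 3*b^2 - 26*b/3 + 17/3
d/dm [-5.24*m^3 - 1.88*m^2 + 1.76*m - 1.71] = -15.72*m^2 - 3.76*m + 1.76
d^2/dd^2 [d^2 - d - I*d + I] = 2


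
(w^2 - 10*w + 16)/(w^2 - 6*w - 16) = (w - 2)/(w + 2)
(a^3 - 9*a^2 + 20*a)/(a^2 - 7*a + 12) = a*(a - 5)/(a - 3)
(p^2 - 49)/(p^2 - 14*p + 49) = (p + 7)/(p - 7)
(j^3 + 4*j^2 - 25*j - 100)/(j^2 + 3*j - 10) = (j^2 - j - 20)/(j - 2)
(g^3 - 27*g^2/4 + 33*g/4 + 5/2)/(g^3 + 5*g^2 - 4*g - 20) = (4*g^2 - 19*g - 5)/(4*(g^2 + 7*g + 10))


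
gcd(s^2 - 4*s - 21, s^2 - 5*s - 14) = s - 7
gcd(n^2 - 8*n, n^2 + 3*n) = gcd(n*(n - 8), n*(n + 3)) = n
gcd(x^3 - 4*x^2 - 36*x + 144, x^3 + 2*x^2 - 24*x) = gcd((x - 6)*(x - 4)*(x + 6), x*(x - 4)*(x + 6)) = x^2 + 2*x - 24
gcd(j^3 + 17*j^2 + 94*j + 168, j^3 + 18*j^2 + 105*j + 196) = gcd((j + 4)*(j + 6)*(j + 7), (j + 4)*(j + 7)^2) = j^2 + 11*j + 28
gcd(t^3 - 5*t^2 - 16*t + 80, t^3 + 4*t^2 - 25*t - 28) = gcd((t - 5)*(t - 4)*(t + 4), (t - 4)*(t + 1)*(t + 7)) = t - 4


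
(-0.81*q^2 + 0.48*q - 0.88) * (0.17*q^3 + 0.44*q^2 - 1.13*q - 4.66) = -0.1377*q^5 - 0.2748*q^4 + 0.9769*q^3 + 2.845*q^2 - 1.2424*q + 4.1008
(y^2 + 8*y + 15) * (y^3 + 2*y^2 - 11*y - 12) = y^5 + 10*y^4 + 20*y^3 - 70*y^2 - 261*y - 180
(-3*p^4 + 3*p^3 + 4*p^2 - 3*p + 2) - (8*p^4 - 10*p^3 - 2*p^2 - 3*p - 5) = -11*p^4 + 13*p^3 + 6*p^2 + 7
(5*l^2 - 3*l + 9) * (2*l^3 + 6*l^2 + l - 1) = 10*l^5 + 24*l^4 + 5*l^3 + 46*l^2 + 12*l - 9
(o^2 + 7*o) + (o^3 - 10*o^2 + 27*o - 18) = o^3 - 9*o^2 + 34*o - 18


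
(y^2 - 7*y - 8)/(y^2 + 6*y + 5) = (y - 8)/(y + 5)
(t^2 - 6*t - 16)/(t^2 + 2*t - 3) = (t^2 - 6*t - 16)/(t^2 + 2*t - 3)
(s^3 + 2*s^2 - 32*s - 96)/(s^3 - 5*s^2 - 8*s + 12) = (s^2 + 8*s + 16)/(s^2 + s - 2)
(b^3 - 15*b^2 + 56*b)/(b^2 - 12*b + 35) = b*(b - 8)/(b - 5)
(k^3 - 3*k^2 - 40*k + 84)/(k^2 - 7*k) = k + 4 - 12/k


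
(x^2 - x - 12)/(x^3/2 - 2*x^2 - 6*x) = 2*(-x^2 + x + 12)/(x*(-x^2 + 4*x + 12))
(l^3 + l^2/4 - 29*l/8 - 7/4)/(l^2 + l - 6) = (8*l^2 + 18*l + 7)/(8*(l + 3))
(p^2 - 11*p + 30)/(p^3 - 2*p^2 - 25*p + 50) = (p - 6)/(p^2 + 3*p - 10)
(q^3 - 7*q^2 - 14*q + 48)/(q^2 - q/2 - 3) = 2*(q^2 - 5*q - 24)/(2*q + 3)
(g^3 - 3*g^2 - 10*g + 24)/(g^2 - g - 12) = g - 2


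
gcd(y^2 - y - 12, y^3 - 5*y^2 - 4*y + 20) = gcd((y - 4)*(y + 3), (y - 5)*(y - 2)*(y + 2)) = 1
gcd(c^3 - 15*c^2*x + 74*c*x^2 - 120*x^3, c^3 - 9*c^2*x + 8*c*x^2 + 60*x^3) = c^2 - 11*c*x + 30*x^2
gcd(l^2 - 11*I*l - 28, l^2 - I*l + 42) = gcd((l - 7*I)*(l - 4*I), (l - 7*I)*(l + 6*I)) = l - 7*I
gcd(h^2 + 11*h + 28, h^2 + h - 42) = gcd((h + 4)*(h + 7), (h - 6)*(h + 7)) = h + 7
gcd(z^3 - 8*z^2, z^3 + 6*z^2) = z^2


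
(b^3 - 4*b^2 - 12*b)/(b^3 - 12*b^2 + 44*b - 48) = b*(b + 2)/(b^2 - 6*b + 8)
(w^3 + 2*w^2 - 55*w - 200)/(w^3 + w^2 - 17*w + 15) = (w^2 - 3*w - 40)/(w^2 - 4*w + 3)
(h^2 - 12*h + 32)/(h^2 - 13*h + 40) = (h - 4)/(h - 5)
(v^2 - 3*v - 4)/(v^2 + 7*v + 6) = (v - 4)/(v + 6)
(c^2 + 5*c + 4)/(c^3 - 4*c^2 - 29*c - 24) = (c + 4)/(c^2 - 5*c - 24)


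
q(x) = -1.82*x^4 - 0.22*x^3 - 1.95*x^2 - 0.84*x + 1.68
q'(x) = -7.28*x^3 - 0.66*x^2 - 3.9*x - 0.84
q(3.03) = -178.29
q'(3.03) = -221.23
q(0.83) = -1.35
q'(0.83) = -8.69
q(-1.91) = -26.52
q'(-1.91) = 54.93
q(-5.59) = -1793.26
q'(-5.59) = 1271.98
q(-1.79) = -20.49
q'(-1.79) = 45.78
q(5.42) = -1665.80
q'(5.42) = -1200.49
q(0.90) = -2.01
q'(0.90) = -10.19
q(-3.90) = -432.70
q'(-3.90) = 436.17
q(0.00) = 1.68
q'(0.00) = -0.84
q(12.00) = -38408.88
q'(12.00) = -12722.52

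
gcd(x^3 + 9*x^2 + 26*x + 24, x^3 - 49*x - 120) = x + 3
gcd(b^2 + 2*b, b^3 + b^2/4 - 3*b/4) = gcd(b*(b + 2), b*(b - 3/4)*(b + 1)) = b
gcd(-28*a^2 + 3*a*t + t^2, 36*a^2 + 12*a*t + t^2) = 1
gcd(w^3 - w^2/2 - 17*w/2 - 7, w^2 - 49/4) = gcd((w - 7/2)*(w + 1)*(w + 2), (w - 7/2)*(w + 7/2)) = w - 7/2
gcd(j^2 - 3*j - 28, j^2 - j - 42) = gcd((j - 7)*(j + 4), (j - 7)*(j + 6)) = j - 7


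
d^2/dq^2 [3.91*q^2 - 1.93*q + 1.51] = 7.82000000000000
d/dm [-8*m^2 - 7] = -16*m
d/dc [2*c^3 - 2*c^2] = 2*c*(3*c - 2)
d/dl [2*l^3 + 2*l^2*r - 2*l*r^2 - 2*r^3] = 6*l^2 + 4*l*r - 2*r^2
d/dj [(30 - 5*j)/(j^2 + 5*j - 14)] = 5*(j^2 - 12*j - 16)/(j^4 + 10*j^3 - 3*j^2 - 140*j + 196)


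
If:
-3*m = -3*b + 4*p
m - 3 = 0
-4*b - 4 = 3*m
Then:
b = -13/4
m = 3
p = -75/16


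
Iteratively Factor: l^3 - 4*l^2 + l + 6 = (l - 3)*(l^2 - l - 2) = (l - 3)*(l - 2)*(l + 1)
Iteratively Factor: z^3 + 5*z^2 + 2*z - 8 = (z + 2)*(z^2 + 3*z - 4) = (z - 1)*(z + 2)*(z + 4)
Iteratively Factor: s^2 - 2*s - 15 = (s + 3)*(s - 5)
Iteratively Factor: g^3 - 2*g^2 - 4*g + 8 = (g - 2)*(g^2 - 4) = (g - 2)^2*(g + 2)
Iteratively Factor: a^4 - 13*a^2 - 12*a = (a + 1)*(a^3 - a^2 - 12*a) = (a + 1)*(a + 3)*(a^2 - 4*a) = a*(a + 1)*(a + 3)*(a - 4)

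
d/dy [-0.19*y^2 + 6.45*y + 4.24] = 6.45 - 0.38*y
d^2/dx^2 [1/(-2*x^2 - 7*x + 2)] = 2*(4*x^2 + 14*x - (4*x + 7)^2 - 4)/(2*x^2 + 7*x - 2)^3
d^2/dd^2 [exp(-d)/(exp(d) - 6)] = ((exp(d) - 6)^2 + (exp(d) - 6)*exp(d) + 2*exp(2*d))*exp(-d)/(exp(d) - 6)^3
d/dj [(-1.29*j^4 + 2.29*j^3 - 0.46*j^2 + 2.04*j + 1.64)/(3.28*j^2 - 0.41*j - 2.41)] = (-8.4624*j^5 + 9.0979*j^4 + 10.5578*j^3 - 23.0593*j^2 - 8.5412*j - 4.244)/(10.7584*j^4 - 2.6896*j^3 - 15.6415*j^2 + 1.9762*j + 5.8081)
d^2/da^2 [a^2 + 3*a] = 2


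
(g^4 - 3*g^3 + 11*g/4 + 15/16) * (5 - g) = -g^5 + 8*g^4 - 15*g^3 - 11*g^2/4 + 205*g/16 + 75/16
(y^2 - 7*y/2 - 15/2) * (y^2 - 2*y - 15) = y^4 - 11*y^3/2 - 31*y^2/2 + 135*y/2 + 225/2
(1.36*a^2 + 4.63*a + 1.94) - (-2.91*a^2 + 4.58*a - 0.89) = 4.27*a^2 + 0.0499999999999998*a + 2.83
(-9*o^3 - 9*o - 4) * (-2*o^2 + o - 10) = 18*o^5 - 9*o^4 + 108*o^3 - o^2 + 86*o + 40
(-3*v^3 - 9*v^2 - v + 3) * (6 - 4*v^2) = 12*v^5 + 36*v^4 - 14*v^3 - 66*v^2 - 6*v + 18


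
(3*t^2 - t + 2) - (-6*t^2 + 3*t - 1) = 9*t^2 - 4*t + 3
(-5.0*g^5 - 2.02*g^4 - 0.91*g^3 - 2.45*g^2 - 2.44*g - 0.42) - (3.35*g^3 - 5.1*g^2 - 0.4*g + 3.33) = -5.0*g^5 - 2.02*g^4 - 4.26*g^3 + 2.65*g^2 - 2.04*g - 3.75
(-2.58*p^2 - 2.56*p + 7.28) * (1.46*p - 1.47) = -3.7668*p^3 + 0.0550000000000002*p^2 + 14.392*p - 10.7016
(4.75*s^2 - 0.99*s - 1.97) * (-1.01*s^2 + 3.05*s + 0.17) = -4.7975*s^4 + 15.4874*s^3 - 0.2223*s^2 - 6.1768*s - 0.3349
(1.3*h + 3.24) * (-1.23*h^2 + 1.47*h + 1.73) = -1.599*h^3 - 2.0742*h^2 + 7.0118*h + 5.6052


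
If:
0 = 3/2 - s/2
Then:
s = 3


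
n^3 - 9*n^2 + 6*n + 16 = (n - 8)*(n - 2)*(n + 1)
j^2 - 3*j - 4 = (j - 4)*(j + 1)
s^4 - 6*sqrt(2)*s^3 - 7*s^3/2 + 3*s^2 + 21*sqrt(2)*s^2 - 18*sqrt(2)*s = s*(s - 2)*(s - 3/2)*(s - 6*sqrt(2))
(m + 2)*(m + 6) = m^2 + 8*m + 12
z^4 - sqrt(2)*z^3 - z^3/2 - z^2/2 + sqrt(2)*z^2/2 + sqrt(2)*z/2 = z*(z - 1)*(z + 1/2)*(z - sqrt(2))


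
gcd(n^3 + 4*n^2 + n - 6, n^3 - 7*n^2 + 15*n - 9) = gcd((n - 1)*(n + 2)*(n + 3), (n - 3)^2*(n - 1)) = n - 1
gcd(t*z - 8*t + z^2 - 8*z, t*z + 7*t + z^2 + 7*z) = t + z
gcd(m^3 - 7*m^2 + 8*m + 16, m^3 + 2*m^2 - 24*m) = m - 4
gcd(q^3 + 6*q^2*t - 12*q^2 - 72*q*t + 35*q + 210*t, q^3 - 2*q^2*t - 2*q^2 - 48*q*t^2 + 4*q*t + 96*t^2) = q + 6*t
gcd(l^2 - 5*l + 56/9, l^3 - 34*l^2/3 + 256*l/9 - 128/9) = l - 8/3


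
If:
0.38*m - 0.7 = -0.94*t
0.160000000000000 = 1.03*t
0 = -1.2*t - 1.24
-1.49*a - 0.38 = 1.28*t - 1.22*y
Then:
No Solution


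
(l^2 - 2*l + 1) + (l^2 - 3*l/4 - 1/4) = 2*l^2 - 11*l/4 + 3/4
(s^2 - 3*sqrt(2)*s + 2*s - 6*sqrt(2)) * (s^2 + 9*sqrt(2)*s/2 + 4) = s^4 + 2*s^3 + 3*sqrt(2)*s^3/2 - 23*s^2 + 3*sqrt(2)*s^2 - 46*s - 12*sqrt(2)*s - 24*sqrt(2)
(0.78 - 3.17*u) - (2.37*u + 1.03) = -5.54*u - 0.25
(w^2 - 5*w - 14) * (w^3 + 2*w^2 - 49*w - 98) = w^5 - 3*w^4 - 73*w^3 + 119*w^2 + 1176*w + 1372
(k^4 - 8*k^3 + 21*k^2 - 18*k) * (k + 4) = k^5 - 4*k^4 - 11*k^3 + 66*k^2 - 72*k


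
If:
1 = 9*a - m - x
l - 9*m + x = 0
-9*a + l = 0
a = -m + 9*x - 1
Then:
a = 9/62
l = 81/62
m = 5/31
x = 9/62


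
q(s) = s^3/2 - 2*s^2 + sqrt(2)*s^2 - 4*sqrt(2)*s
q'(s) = 3*s^2/2 - 4*s + 2*sqrt(2)*s - 4*sqrt(2)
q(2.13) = -9.87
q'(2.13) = -1.35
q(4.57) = 9.64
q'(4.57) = 20.32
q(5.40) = 31.10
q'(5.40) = 31.76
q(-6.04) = -97.38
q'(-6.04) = 56.14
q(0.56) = -3.26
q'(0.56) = -5.84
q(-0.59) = 3.03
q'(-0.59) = -4.44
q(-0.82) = 3.97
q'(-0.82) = -3.69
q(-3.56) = -9.84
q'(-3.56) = 17.52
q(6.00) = 52.97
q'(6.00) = 41.31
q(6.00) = 52.97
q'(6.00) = 41.31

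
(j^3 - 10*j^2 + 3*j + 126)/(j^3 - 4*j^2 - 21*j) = (j - 6)/j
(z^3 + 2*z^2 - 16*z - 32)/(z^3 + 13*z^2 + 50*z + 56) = (z - 4)/(z + 7)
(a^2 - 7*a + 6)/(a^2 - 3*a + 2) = (a - 6)/(a - 2)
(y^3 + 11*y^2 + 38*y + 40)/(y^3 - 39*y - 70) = (y + 4)/(y - 7)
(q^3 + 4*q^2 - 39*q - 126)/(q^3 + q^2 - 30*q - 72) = (q + 7)/(q + 4)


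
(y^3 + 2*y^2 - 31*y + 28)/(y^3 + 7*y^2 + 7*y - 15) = (y^2 + 3*y - 28)/(y^2 + 8*y + 15)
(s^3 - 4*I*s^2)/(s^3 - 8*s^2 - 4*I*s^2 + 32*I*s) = s/(s - 8)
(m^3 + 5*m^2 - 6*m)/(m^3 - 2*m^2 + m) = (m + 6)/(m - 1)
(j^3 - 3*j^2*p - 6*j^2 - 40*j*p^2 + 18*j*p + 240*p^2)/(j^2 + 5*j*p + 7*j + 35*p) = (j^2 - 8*j*p - 6*j + 48*p)/(j + 7)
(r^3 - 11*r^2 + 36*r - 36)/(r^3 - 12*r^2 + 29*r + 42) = (r^2 - 5*r + 6)/(r^2 - 6*r - 7)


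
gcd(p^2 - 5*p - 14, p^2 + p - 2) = p + 2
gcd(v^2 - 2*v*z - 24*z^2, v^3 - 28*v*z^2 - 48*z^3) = -v^2 + 2*v*z + 24*z^2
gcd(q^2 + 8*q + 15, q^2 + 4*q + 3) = q + 3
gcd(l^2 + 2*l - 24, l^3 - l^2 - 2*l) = 1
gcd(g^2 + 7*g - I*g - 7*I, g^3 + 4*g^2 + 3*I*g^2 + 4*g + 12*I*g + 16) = g - I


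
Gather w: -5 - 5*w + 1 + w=-4*w - 4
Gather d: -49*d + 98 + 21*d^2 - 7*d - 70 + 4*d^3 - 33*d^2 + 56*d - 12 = 4*d^3 - 12*d^2 + 16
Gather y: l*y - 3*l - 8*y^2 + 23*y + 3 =-3*l - 8*y^2 + y*(l + 23) + 3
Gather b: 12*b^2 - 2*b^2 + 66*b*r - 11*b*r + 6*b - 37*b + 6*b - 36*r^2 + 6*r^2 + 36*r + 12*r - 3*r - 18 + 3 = 10*b^2 + b*(55*r - 25) - 30*r^2 + 45*r - 15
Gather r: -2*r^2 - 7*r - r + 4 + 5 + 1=-2*r^2 - 8*r + 10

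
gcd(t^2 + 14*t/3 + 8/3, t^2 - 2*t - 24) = t + 4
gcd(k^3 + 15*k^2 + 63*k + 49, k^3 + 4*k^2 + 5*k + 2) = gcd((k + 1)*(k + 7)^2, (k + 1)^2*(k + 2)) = k + 1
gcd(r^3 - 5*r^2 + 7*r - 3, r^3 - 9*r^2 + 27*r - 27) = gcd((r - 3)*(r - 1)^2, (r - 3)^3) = r - 3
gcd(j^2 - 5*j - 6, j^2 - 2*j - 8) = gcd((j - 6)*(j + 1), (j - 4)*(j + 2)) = 1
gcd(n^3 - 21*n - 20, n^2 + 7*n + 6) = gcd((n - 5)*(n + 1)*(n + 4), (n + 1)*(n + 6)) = n + 1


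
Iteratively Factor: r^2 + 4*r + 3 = (r + 1)*(r + 3)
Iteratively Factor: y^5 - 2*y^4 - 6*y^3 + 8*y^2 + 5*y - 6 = (y - 1)*(y^4 - y^3 - 7*y^2 + y + 6) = (y - 1)^2*(y^3 - 7*y - 6) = (y - 1)^2*(y + 2)*(y^2 - 2*y - 3) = (y - 3)*(y - 1)^2*(y + 2)*(y + 1)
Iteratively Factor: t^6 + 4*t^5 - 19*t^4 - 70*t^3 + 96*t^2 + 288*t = (t + 2)*(t^5 + 2*t^4 - 23*t^3 - 24*t^2 + 144*t) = (t - 3)*(t + 2)*(t^4 + 5*t^3 - 8*t^2 - 48*t) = t*(t - 3)*(t + 2)*(t^3 + 5*t^2 - 8*t - 48) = t*(t - 3)^2*(t + 2)*(t^2 + 8*t + 16) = t*(t - 3)^2*(t + 2)*(t + 4)*(t + 4)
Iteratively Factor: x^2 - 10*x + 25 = (x - 5)*(x - 5)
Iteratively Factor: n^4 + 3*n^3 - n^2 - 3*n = (n)*(n^3 + 3*n^2 - n - 3) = n*(n - 1)*(n^2 + 4*n + 3) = n*(n - 1)*(n + 1)*(n + 3)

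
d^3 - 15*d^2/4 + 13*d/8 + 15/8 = (d - 3)*(d - 5/4)*(d + 1/2)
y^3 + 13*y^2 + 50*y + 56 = (y + 2)*(y + 4)*(y + 7)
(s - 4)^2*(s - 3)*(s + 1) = s^4 - 10*s^3 + 29*s^2 - 8*s - 48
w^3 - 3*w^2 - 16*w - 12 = (w - 6)*(w + 1)*(w + 2)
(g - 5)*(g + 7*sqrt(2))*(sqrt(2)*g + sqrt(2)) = sqrt(2)*g^3 - 4*sqrt(2)*g^2 + 14*g^2 - 56*g - 5*sqrt(2)*g - 70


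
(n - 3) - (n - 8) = 5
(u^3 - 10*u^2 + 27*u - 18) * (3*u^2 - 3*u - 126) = 3*u^5 - 33*u^4 - 15*u^3 + 1125*u^2 - 3348*u + 2268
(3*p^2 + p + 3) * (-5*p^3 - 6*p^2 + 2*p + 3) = -15*p^5 - 23*p^4 - 15*p^3 - 7*p^2 + 9*p + 9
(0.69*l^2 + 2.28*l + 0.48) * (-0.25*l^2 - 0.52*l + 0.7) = -0.1725*l^4 - 0.9288*l^3 - 0.8226*l^2 + 1.3464*l + 0.336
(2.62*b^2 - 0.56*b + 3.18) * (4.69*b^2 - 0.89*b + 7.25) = 12.2878*b^4 - 4.9582*b^3 + 34.4076*b^2 - 6.8902*b + 23.055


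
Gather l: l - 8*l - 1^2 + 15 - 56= -7*l - 42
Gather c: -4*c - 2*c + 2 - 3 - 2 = -6*c - 3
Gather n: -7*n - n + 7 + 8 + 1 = 16 - 8*n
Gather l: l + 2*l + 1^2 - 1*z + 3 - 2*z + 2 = 3*l - 3*z + 6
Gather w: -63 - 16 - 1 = -80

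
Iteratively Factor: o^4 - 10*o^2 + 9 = (o + 1)*(o^3 - o^2 - 9*o + 9) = (o - 3)*(o + 1)*(o^2 + 2*o - 3) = (o - 3)*(o - 1)*(o + 1)*(o + 3)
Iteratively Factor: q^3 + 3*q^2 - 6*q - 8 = (q + 4)*(q^2 - q - 2) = (q + 1)*(q + 4)*(q - 2)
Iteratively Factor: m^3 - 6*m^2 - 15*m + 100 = (m - 5)*(m^2 - m - 20) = (m - 5)^2*(m + 4)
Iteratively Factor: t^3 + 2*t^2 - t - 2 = (t + 1)*(t^2 + t - 2) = (t - 1)*(t + 1)*(t + 2)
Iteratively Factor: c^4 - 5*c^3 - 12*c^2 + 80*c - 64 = (c + 4)*(c^3 - 9*c^2 + 24*c - 16) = (c - 4)*(c + 4)*(c^2 - 5*c + 4) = (c - 4)^2*(c + 4)*(c - 1)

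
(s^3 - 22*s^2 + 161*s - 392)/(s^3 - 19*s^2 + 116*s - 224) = (s - 7)/(s - 4)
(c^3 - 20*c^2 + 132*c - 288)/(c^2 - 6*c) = c - 14 + 48/c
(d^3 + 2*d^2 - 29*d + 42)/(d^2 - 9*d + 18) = (d^2 + 5*d - 14)/(d - 6)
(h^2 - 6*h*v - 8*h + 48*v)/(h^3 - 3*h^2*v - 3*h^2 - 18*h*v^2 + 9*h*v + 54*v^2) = (h - 8)/(h^2 + 3*h*v - 3*h - 9*v)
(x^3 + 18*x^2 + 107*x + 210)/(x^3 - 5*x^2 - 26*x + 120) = (x^2 + 13*x + 42)/(x^2 - 10*x + 24)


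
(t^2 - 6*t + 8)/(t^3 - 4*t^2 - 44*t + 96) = (t - 4)/(t^2 - 2*t - 48)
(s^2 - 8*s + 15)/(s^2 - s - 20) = (s - 3)/(s + 4)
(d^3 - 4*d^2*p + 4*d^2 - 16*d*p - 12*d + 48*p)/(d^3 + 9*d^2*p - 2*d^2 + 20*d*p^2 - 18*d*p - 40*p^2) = (d^2 - 4*d*p + 6*d - 24*p)/(d^2 + 9*d*p + 20*p^2)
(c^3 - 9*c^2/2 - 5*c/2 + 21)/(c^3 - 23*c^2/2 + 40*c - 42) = (c^2 - c - 6)/(c^2 - 8*c + 12)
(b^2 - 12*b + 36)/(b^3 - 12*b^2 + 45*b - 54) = (b - 6)/(b^2 - 6*b + 9)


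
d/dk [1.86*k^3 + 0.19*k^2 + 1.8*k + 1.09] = 5.58*k^2 + 0.38*k + 1.8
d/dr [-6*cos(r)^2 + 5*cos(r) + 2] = (12*cos(r) - 5)*sin(r)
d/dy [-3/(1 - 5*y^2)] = -30*y/(5*y^2 - 1)^2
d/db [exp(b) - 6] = exp(b)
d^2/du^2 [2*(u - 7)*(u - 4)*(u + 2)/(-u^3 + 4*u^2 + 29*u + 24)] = 20*(u^6 - 21*u^5 + 75*u^4 + 249*u^3 - 672*u^2 - 4704*u - 6472)/(u^9 - 12*u^8 - 39*u^7 + 560*u^6 + 1707*u^5 - 7068*u^4 - 39365*u^3 - 67464*u^2 - 50112*u - 13824)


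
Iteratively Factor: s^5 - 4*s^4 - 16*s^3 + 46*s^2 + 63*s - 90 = (s + 2)*(s^4 - 6*s^3 - 4*s^2 + 54*s - 45) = (s - 5)*(s + 2)*(s^3 - s^2 - 9*s + 9) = (s - 5)*(s + 2)*(s + 3)*(s^2 - 4*s + 3) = (s - 5)*(s - 1)*(s + 2)*(s + 3)*(s - 3)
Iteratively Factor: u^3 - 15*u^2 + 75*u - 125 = (u - 5)*(u^2 - 10*u + 25) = (u - 5)^2*(u - 5)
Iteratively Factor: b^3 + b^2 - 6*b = (b - 2)*(b^2 + 3*b) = (b - 2)*(b + 3)*(b)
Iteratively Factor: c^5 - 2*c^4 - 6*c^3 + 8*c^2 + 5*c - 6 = (c - 1)*(c^4 - c^3 - 7*c^2 + c + 6) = (c - 3)*(c - 1)*(c^3 + 2*c^2 - c - 2) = (c - 3)*(c - 1)*(c + 1)*(c^2 + c - 2) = (c - 3)*(c - 1)^2*(c + 1)*(c + 2)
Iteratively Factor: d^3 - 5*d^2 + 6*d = (d - 2)*(d^2 - 3*d) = (d - 3)*(d - 2)*(d)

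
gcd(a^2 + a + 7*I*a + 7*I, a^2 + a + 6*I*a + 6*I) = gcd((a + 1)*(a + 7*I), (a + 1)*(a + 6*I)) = a + 1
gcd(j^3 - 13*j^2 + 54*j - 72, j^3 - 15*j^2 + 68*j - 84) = j - 6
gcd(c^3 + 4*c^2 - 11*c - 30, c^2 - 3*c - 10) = c + 2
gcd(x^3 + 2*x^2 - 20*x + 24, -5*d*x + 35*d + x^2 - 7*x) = 1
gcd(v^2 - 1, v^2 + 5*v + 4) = v + 1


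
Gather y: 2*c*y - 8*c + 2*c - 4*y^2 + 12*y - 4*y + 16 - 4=-6*c - 4*y^2 + y*(2*c + 8) + 12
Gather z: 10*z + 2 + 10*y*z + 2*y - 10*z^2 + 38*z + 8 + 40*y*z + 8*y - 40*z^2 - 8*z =10*y - 50*z^2 + z*(50*y + 40) + 10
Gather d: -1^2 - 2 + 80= 77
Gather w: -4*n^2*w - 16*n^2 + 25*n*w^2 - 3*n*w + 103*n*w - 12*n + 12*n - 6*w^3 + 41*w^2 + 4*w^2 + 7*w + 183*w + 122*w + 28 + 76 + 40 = -16*n^2 - 6*w^3 + w^2*(25*n + 45) + w*(-4*n^2 + 100*n + 312) + 144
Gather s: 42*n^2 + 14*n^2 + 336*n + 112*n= 56*n^2 + 448*n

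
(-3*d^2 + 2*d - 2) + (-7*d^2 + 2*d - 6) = -10*d^2 + 4*d - 8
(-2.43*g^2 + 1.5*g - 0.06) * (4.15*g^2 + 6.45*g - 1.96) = -10.0845*g^4 - 9.4485*g^3 + 14.1888*g^2 - 3.327*g + 0.1176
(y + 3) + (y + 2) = 2*y + 5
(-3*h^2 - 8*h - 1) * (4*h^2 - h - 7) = -12*h^4 - 29*h^3 + 25*h^2 + 57*h + 7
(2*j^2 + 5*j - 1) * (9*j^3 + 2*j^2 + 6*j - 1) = 18*j^5 + 49*j^4 + 13*j^3 + 26*j^2 - 11*j + 1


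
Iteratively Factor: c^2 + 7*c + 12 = (c + 3)*(c + 4)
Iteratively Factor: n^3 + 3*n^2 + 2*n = (n + 2)*(n^2 + n) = (n + 1)*(n + 2)*(n)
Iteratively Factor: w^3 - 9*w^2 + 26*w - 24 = (w - 2)*(w^2 - 7*w + 12) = (w - 4)*(w - 2)*(w - 3)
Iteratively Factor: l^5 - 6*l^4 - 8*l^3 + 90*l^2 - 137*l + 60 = (l - 3)*(l^4 - 3*l^3 - 17*l^2 + 39*l - 20) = (l - 3)*(l + 4)*(l^3 - 7*l^2 + 11*l - 5) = (l - 3)*(l - 1)*(l + 4)*(l^2 - 6*l + 5) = (l - 3)*(l - 1)^2*(l + 4)*(l - 5)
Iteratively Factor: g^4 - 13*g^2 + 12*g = (g - 1)*(g^3 + g^2 - 12*g) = (g - 3)*(g - 1)*(g^2 + 4*g) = (g - 3)*(g - 1)*(g + 4)*(g)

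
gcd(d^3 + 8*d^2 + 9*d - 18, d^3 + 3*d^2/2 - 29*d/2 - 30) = d + 3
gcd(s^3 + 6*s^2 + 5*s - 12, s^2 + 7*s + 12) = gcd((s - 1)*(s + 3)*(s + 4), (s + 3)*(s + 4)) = s^2 + 7*s + 12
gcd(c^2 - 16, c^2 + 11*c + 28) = c + 4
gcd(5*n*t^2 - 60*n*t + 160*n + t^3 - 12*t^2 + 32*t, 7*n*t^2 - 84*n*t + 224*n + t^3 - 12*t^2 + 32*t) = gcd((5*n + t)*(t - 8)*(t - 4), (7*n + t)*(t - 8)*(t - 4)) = t^2 - 12*t + 32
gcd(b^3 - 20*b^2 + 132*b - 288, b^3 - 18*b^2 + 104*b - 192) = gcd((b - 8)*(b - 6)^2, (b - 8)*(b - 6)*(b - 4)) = b^2 - 14*b + 48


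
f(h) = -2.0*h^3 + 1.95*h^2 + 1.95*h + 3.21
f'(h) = -6.0*h^2 + 3.9*h + 1.95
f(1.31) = 4.61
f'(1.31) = -3.24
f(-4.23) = 181.23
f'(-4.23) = -121.90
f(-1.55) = 12.32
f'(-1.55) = -18.51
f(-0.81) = 3.97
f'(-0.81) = -5.15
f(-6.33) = 576.27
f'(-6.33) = -263.15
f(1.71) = 2.25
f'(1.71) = -8.93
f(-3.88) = 141.82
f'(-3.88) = -103.51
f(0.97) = 5.11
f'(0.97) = 0.09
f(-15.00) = 7162.71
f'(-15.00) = -1406.55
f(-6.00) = 493.71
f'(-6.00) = -237.45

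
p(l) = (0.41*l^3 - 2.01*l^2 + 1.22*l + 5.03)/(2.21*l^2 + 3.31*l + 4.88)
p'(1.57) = -0.28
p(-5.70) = -2.48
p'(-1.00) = 1.82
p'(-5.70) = 0.17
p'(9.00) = 0.16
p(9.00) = 0.71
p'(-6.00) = 0.17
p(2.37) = 0.08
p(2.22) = 0.10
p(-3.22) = -1.95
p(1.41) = 0.28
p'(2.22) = -0.13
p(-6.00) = -2.53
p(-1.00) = 0.37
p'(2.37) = -0.10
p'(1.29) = -0.38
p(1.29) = 0.32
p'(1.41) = -0.34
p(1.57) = 0.23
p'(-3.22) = 0.33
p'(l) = (-4.42*l - 3.31)*(0.41*l^3 - 2.01*l^2 + 1.22*l + 5.03)/(2.21*l^2 + 3.31*l + 4.88)^2 + (1.23*l^2 - 4.02*l + 1.22)/(2.21*l^2 + 3.31*l + 4.88)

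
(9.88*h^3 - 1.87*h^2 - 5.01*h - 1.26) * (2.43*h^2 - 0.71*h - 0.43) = 24.0084*h^5 - 11.5589*h^4 - 15.095*h^3 + 1.2994*h^2 + 3.0489*h + 0.5418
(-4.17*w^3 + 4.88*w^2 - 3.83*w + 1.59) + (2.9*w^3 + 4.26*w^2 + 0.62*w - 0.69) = -1.27*w^3 + 9.14*w^2 - 3.21*w + 0.9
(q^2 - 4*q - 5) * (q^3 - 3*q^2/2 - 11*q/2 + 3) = q^5 - 11*q^4/2 - 9*q^3/2 + 65*q^2/2 + 31*q/2 - 15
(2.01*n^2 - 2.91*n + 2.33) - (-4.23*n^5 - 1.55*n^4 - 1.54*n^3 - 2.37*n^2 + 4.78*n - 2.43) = 4.23*n^5 + 1.55*n^4 + 1.54*n^3 + 4.38*n^2 - 7.69*n + 4.76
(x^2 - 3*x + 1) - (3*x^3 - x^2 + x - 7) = -3*x^3 + 2*x^2 - 4*x + 8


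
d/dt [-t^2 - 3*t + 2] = -2*t - 3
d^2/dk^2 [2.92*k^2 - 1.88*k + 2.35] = 5.84000000000000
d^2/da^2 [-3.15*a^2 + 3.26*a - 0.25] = -6.30000000000000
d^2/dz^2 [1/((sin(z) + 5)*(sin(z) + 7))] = 2*(-2*sin(z)^4 - 18*sin(z)^3 + sin(z)^2 + 246*sin(z) + 109)/((sin(z) + 5)^3*(sin(z) + 7)^3)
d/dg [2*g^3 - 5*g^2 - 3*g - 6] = 6*g^2 - 10*g - 3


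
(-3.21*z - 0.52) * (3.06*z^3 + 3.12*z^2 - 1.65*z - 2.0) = -9.8226*z^4 - 11.6064*z^3 + 3.6741*z^2 + 7.278*z + 1.04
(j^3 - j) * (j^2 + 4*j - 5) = j^5 + 4*j^4 - 6*j^3 - 4*j^2 + 5*j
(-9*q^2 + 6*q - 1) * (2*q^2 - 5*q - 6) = -18*q^4 + 57*q^3 + 22*q^2 - 31*q + 6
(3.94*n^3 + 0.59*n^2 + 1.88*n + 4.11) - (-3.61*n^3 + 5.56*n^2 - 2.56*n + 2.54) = 7.55*n^3 - 4.97*n^2 + 4.44*n + 1.57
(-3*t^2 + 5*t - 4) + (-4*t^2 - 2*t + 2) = -7*t^2 + 3*t - 2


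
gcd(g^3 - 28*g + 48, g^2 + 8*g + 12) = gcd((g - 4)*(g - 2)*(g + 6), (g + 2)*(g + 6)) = g + 6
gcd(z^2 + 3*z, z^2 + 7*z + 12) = z + 3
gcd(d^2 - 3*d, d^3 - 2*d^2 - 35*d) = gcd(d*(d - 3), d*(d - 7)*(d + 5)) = d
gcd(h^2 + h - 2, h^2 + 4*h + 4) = h + 2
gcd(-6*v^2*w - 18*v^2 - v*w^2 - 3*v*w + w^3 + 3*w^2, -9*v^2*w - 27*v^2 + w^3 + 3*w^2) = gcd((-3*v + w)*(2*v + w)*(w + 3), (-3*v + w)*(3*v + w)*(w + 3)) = 3*v*w + 9*v - w^2 - 3*w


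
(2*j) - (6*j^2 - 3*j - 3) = -6*j^2 + 5*j + 3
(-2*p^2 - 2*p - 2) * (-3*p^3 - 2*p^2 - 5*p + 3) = 6*p^5 + 10*p^4 + 20*p^3 + 8*p^2 + 4*p - 6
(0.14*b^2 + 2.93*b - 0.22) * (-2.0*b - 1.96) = -0.28*b^3 - 6.1344*b^2 - 5.3028*b + 0.4312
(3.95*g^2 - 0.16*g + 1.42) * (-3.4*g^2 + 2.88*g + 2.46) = -13.43*g^4 + 11.92*g^3 + 4.4282*g^2 + 3.696*g + 3.4932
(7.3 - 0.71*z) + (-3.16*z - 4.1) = 3.2 - 3.87*z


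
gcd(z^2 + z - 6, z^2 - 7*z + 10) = z - 2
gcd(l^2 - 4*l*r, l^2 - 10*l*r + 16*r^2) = 1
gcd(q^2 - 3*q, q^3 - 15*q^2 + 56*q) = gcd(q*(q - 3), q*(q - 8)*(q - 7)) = q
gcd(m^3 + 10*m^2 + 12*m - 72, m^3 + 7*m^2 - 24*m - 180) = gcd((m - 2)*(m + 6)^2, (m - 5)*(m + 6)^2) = m^2 + 12*m + 36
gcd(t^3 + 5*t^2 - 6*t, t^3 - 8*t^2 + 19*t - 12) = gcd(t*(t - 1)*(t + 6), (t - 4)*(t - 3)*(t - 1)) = t - 1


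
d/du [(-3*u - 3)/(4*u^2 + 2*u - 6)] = 3*(u^2 + 2*u + 2)/(4*u^4 + 4*u^3 - 11*u^2 - 6*u + 9)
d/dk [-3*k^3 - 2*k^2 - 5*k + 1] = -9*k^2 - 4*k - 5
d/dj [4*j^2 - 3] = 8*j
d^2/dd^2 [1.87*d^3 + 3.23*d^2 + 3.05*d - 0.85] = 11.22*d + 6.46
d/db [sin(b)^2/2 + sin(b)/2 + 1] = sin(2*b)/2 + cos(b)/2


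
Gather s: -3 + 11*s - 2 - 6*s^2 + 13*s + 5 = -6*s^2 + 24*s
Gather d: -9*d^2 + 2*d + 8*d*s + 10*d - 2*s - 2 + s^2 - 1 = -9*d^2 + d*(8*s + 12) + s^2 - 2*s - 3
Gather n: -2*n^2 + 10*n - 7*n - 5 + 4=-2*n^2 + 3*n - 1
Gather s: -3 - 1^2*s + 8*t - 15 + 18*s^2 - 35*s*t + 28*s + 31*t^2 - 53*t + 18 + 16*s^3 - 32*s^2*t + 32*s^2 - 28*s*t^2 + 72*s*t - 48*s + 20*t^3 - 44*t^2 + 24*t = 16*s^3 + s^2*(50 - 32*t) + s*(-28*t^2 + 37*t - 21) + 20*t^3 - 13*t^2 - 21*t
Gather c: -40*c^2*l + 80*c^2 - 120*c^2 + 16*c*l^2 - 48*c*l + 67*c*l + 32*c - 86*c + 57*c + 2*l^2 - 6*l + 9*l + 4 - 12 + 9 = c^2*(-40*l - 40) + c*(16*l^2 + 19*l + 3) + 2*l^2 + 3*l + 1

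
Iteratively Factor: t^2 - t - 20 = (t + 4)*(t - 5)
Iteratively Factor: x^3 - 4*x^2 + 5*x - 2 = (x - 2)*(x^2 - 2*x + 1) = (x - 2)*(x - 1)*(x - 1)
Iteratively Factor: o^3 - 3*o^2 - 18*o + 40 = (o - 5)*(o^2 + 2*o - 8) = (o - 5)*(o - 2)*(o + 4)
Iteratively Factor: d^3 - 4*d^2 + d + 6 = (d + 1)*(d^2 - 5*d + 6) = (d - 3)*(d + 1)*(d - 2)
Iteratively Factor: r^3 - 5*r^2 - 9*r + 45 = (r - 3)*(r^2 - 2*r - 15) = (r - 3)*(r + 3)*(r - 5)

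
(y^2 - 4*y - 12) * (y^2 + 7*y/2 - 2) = y^4 - y^3/2 - 28*y^2 - 34*y + 24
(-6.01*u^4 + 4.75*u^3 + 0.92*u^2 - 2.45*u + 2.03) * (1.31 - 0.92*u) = 5.5292*u^5 - 12.2431*u^4 + 5.3761*u^3 + 3.4592*u^2 - 5.0771*u + 2.6593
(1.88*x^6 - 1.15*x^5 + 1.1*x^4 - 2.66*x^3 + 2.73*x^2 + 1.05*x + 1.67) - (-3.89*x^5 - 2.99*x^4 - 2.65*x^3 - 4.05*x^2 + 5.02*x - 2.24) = 1.88*x^6 + 2.74*x^5 + 4.09*x^4 - 0.0100000000000002*x^3 + 6.78*x^2 - 3.97*x + 3.91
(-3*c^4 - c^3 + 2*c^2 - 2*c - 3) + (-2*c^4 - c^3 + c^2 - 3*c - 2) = -5*c^4 - 2*c^3 + 3*c^2 - 5*c - 5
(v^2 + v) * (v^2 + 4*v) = v^4 + 5*v^3 + 4*v^2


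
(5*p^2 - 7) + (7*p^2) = 12*p^2 - 7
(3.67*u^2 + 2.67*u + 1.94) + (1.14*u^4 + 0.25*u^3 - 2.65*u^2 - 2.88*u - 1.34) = 1.14*u^4 + 0.25*u^3 + 1.02*u^2 - 0.21*u + 0.6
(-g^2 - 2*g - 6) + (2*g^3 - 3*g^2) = 2*g^3 - 4*g^2 - 2*g - 6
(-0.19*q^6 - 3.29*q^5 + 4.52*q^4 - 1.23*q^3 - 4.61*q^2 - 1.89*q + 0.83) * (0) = 0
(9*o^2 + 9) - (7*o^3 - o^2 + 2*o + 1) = -7*o^3 + 10*o^2 - 2*o + 8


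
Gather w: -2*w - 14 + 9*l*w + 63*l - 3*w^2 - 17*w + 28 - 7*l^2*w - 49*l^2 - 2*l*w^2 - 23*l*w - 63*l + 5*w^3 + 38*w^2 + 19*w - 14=-49*l^2 + 5*w^3 + w^2*(35 - 2*l) + w*(-7*l^2 - 14*l)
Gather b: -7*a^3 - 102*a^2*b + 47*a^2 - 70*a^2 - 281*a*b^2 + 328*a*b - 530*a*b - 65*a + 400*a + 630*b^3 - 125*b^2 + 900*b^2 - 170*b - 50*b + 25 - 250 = -7*a^3 - 23*a^2 + 335*a + 630*b^3 + b^2*(775 - 281*a) + b*(-102*a^2 - 202*a - 220) - 225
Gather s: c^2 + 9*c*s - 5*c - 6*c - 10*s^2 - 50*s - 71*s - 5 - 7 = c^2 - 11*c - 10*s^2 + s*(9*c - 121) - 12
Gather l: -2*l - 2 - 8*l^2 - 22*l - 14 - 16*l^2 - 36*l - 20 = -24*l^2 - 60*l - 36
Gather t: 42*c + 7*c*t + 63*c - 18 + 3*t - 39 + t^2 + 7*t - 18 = 105*c + t^2 + t*(7*c + 10) - 75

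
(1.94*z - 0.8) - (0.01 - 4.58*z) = 6.52*z - 0.81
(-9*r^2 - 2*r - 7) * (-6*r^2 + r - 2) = 54*r^4 + 3*r^3 + 58*r^2 - 3*r + 14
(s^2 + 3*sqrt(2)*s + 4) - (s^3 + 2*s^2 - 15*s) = -s^3 - s^2 + 3*sqrt(2)*s + 15*s + 4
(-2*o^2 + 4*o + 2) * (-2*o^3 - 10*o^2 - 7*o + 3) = 4*o^5 + 12*o^4 - 30*o^3 - 54*o^2 - 2*o + 6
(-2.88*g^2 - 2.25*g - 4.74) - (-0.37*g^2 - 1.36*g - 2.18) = -2.51*g^2 - 0.89*g - 2.56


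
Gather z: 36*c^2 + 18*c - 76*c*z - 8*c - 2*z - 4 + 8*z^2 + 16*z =36*c^2 + 10*c + 8*z^2 + z*(14 - 76*c) - 4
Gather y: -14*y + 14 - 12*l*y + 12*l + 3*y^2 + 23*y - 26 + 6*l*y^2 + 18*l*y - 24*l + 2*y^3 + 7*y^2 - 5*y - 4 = -12*l + 2*y^3 + y^2*(6*l + 10) + y*(6*l + 4) - 16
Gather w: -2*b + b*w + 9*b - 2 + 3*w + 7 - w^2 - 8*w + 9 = 7*b - w^2 + w*(b - 5) + 14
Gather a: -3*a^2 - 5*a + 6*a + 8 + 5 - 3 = -3*a^2 + a + 10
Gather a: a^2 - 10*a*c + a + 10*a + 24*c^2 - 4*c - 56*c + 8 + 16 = a^2 + a*(11 - 10*c) + 24*c^2 - 60*c + 24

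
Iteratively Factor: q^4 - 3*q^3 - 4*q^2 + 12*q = (q)*(q^3 - 3*q^2 - 4*q + 12) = q*(q - 3)*(q^2 - 4) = q*(q - 3)*(q - 2)*(q + 2)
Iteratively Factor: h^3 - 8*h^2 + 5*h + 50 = (h + 2)*(h^2 - 10*h + 25) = (h - 5)*(h + 2)*(h - 5)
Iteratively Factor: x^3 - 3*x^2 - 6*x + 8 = (x - 1)*(x^2 - 2*x - 8) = (x - 1)*(x + 2)*(x - 4)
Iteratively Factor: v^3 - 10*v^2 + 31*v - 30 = (v - 5)*(v^2 - 5*v + 6) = (v - 5)*(v - 2)*(v - 3)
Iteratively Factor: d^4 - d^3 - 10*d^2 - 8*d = (d)*(d^3 - d^2 - 10*d - 8) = d*(d - 4)*(d^2 + 3*d + 2) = d*(d - 4)*(d + 2)*(d + 1)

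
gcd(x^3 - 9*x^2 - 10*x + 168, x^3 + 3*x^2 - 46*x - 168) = x^2 - 3*x - 28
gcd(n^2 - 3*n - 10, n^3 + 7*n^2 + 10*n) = n + 2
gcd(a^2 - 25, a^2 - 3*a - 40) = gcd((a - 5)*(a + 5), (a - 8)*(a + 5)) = a + 5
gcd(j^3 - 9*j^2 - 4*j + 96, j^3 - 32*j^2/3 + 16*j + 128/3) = j^2 - 12*j + 32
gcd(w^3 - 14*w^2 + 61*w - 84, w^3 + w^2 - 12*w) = w - 3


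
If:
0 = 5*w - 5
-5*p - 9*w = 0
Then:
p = -9/5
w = 1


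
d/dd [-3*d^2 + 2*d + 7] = 2 - 6*d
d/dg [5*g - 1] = 5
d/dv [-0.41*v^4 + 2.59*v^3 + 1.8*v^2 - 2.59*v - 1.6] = -1.64*v^3 + 7.77*v^2 + 3.6*v - 2.59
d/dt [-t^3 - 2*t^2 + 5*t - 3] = -3*t^2 - 4*t + 5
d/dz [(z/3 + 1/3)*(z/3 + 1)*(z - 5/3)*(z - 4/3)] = 4*z^3/9 + z^2/3 - 122*z/81 - 1/81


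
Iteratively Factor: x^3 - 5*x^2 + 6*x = (x - 2)*(x^2 - 3*x) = x*(x - 2)*(x - 3)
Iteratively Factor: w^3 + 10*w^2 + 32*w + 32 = (w + 4)*(w^2 + 6*w + 8) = (w + 2)*(w + 4)*(w + 4)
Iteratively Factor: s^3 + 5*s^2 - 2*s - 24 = (s + 4)*(s^2 + s - 6) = (s + 3)*(s + 4)*(s - 2)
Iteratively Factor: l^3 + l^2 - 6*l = (l)*(l^2 + l - 6) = l*(l + 3)*(l - 2)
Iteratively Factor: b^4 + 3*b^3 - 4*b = (b + 2)*(b^3 + b^2 - 2*b) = b*(b + 2)*(b^2 + b - 2) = b*(b - 1)*(b + 2)*(b + 2)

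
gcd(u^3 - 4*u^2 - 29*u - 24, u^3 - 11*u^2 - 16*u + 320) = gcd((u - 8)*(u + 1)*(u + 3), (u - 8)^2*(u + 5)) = u - 8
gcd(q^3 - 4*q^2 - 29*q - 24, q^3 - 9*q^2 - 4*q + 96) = q^2 - 5*q - 24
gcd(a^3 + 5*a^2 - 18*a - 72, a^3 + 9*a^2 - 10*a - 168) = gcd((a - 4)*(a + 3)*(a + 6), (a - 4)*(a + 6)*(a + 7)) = a^2 + 2*a - 24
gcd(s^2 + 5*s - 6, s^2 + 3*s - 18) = s + 6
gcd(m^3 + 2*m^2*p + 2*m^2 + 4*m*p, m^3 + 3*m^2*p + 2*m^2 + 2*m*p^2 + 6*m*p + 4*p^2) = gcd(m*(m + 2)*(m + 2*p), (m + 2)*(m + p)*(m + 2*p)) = m^2 + 2*m*p + 2*m + 4*p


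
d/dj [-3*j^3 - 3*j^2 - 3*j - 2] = -9*j^2 - 6*j - 3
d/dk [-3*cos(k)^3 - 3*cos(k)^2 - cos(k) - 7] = (3*cos(k) + 1)^2*sin(k)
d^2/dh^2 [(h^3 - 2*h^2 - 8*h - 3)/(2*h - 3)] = 2*(4*h^3 - 18*h^2 + 27*h - 78)/(8*h^3 - 36*h^2 + 54*h - 27)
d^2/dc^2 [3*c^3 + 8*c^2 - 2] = 18*c + 16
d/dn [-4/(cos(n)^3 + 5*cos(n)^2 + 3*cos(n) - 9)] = 4*(3*sin(n)^2 - 10*cos(n) - 6)*sin(n)/((cos(n) - 1)^2*(cos(n) + 3)^4)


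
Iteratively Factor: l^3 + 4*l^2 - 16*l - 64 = (l + 4)*(l^2 - 16) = (l - 4)*(l + 4)*(l + 4)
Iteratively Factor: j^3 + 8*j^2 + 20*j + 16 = (j + 2)*(j^2 + 6*j + 8) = (j + 2)^2*(j + 4)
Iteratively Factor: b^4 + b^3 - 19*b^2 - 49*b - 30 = (b + 2)*(b^3 - b^2 - 17*b - 15) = (b - 5)*(b + 2)*(b^2 + 4*b + 3) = (b - 5)*(b + 1)*(b + 2)*(b + 3)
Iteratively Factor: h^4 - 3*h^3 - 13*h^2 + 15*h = (h - 1)*(h^3 - 2*h^2 - 15*h) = (h - 5)*(h - 1)*(h^2 + 3*h) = h*(h - 5)*(h - 1)*(h + 3)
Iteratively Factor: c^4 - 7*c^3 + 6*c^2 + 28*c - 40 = (c + 2)*(c^3 - 9*c^2 + 24*c - 20) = (c - 2)*(c + 2)*(c^2 - 7*c + 10) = (c - 2)^2*(c + 2)*(c - 5)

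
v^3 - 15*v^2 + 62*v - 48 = (v - 8)*(v - 6)*(v - 1)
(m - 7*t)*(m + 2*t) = m^2 - 5*m*t - 14*t^2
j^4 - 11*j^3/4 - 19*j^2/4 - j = j*(j - 4)*(j + 1/4)*(j + 1)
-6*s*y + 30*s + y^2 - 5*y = (-6*s + y)*(y - 5)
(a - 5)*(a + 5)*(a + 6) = a^3 + 6*a^2 - 25*a - 150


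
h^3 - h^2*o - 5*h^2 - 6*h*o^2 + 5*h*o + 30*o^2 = (h - 5)*(h - 3*o)*(h + 2*o)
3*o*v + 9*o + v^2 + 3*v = (3*o + v)*(v + 3)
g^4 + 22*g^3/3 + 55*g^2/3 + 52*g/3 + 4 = (g + 1/3)*(g + 2)^2*(g + 3)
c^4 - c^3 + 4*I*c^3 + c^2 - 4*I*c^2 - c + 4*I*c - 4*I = (c - 1)*(c - I)*(c + I)*(c + 4*I)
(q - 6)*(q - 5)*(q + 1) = q^3 - 10*q^2 + 19*q + 30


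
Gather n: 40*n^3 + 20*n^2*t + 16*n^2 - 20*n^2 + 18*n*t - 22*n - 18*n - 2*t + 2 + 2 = 40*n^3 + n^2*(20*t - 4) + n*(18*t - 40) - 2*t + 4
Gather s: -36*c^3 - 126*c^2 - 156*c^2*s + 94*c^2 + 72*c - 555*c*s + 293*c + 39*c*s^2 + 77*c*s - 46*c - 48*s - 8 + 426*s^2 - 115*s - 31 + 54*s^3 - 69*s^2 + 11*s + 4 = -36*c^3 - 32*c^2 + 319*c + 54*s^3 + s^2*(39*c + 357) + s*(-156*c^2 - 478*c - 152) - 35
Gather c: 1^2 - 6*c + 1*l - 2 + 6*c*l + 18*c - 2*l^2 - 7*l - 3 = c*(6*l + 12) - 2*l^2 - 6*l - 4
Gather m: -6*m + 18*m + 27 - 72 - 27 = 12*m - 72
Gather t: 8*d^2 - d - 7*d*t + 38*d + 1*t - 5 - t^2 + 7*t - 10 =8*d^2 + 37*d - t^2 + t*(8 - 7*d) - 15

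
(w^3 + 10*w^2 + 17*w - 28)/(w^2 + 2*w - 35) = (w^2 + 3*w - 4)/(w - 5)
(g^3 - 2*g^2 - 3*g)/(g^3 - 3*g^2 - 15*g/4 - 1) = 4*g*(-g^2 + 2*g + 3)/(-4*g^3 + 12*g^2 + 15*g + 4)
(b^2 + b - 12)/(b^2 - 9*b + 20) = (b^2 + b - 12)/(b^2 - 9*b + 20)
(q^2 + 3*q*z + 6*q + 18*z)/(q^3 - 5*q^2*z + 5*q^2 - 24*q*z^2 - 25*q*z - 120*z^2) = (-q - 6)/(-q^2 + 8*q*z - 5*q + 40*z)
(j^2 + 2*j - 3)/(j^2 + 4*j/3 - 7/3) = 3*(j + 3)/(3*j + 7)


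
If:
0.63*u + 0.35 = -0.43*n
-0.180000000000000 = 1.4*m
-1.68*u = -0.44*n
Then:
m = -0.13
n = -0.59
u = -0.15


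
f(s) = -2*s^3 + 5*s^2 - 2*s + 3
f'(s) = -6*s^2 + 10*s - 2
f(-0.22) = 3.70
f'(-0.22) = -4.49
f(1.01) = 4.02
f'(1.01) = 1.98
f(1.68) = 4.27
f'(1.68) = -2.13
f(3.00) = -12.00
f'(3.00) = -26.00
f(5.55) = -196.00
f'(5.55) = -131.32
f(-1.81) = 34.86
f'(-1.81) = -39.76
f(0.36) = 2.83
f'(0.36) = 0.82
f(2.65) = -4.41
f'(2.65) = -17.64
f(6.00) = -261.00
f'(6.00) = -158.00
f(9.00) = -1068.00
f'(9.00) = -398.00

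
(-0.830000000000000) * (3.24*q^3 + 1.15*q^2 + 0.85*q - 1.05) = -2.6892*q^3 - 0.9545*q^2 - 0.7055*q + 0.8715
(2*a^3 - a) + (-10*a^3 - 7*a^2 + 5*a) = -8*a^3 - 7*a^2 + 4*a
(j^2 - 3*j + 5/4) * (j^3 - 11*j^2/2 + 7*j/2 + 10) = j^5 - 17*j^4/2 + 85*j^3/4 - 59*j^2/8 - 205*j/8 + 25/2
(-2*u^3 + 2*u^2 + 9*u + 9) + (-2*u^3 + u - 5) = -4*u^3 + 2*u^2 + 10*u + 4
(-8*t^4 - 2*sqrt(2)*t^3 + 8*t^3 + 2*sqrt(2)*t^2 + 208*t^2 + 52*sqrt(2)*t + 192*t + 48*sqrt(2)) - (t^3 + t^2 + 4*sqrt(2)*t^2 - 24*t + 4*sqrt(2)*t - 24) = -8*t^4 - 2*sqrt(2)*t^3 + 7*t^3 - 2*sqrt(2)*t^2 + 207*t^2 + 48*sqrt(2)*t + 216*t + 24 + 48*sqrt(2)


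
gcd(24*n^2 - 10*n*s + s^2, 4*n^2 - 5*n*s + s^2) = -4*n + s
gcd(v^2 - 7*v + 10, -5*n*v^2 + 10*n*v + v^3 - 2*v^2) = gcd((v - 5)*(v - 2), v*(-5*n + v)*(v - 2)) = v - 2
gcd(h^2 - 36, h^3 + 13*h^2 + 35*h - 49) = 1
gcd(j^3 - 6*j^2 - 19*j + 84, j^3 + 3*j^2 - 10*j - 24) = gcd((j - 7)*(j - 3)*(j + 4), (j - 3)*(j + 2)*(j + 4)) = j^2 + j - 12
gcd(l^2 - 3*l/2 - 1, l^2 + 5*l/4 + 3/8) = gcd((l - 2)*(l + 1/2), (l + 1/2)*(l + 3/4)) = l + 1/2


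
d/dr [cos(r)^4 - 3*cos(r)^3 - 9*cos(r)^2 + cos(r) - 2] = (-4*cos(r)^3 + 9*cos(r)^2 + 18*cos(r) - 1)*sin(r)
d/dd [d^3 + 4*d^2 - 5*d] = 3*d^2 + 8*d - 5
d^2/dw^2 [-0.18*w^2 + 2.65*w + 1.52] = -0.360000000000000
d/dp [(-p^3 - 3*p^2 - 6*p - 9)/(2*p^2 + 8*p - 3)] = (-2*p^4 - 16*p^3 - 3*p^2 + 54*p + 90)/(4*p^4 + 32*p^3 + 52*p^2 - 48*p + 9)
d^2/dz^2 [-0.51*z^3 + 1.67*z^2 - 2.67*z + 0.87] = 3.34 - 3.06*z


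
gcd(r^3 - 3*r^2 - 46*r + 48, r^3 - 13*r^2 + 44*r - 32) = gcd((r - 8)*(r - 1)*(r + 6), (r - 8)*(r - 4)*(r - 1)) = r^2 - 9*r + 8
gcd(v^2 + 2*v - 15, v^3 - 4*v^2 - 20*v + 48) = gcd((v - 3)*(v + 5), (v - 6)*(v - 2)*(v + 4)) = 1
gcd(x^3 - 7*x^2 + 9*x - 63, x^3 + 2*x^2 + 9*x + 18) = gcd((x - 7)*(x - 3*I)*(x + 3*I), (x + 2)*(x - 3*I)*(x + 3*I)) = x^2 + 9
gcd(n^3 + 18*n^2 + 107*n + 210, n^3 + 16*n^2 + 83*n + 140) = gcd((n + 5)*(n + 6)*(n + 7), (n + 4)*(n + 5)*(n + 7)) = n^2 + 12*n + 35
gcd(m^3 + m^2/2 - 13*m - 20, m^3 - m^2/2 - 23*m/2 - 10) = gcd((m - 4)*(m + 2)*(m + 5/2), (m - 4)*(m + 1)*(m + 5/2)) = m^2 - 3*m/2 - 10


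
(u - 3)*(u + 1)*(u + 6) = u^3 + 4*u^2 - 15*u - 18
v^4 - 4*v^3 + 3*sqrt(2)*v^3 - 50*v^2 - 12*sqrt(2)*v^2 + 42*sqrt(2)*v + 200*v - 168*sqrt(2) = (v - 4)*(v - 3*sqrt(2))*(v - sqrt(2))*(v + 7*sqrt(2))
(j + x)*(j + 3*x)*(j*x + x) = j^3*x + 4*j^2*x^2 + j^2*x + 3*j*x^3 + 4*j*x^2 + 3*x^3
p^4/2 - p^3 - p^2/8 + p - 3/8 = (p/2 + 1/2)*(p - 3/2)*(p - 1)*(p - 1/2)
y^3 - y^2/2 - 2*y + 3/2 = (y - 1)^2*(y + 3/2)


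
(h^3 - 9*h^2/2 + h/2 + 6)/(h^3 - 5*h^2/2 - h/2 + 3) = (h - 4)/(h - 2)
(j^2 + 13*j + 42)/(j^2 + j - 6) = (j^2 + 13*j + 42)/(j^2 + j - 6)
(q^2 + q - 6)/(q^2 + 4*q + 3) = (q - 2)/(q + 1)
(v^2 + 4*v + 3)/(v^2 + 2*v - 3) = (v + 1)/(v - 1)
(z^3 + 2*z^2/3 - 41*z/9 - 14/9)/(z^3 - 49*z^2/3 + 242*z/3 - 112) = (9*z^3 + 6*z^2 - 41*z - 14)/(3*(3*z^3 - 49*z^2 + 242*z - 336))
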